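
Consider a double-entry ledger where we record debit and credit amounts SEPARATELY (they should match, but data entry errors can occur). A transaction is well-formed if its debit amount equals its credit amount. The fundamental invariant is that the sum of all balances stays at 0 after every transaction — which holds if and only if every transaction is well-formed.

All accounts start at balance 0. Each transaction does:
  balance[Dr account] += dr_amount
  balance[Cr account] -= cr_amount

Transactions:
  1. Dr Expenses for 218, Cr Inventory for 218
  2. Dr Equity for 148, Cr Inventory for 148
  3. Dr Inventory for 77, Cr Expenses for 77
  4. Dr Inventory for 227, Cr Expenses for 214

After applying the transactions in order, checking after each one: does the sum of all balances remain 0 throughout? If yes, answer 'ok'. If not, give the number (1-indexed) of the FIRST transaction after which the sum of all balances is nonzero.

Answer: 4

Derivation:
After txn 1: dr=218 cr=218 sum_balances=0
After txn 2: dr=148 cr=148 sum_balances=0
After txn 3: dr=77 cr=77 sum_balances=0
After txn 4: dr=227 cr=214 sum_balances=13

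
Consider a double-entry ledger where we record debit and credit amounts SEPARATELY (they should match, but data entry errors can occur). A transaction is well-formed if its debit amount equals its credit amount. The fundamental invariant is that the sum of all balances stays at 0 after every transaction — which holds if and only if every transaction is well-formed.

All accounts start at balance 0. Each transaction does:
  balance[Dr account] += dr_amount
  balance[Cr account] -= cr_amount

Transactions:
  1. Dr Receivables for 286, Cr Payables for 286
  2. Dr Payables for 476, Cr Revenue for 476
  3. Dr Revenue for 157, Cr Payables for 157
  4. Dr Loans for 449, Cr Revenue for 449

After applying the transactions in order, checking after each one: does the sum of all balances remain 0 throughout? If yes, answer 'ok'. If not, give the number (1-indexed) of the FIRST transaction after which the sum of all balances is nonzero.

Answer: ok

Derivation:
After txn 1: dr=286 cr=286 sum_balances=0
After txn 2: dr=476 cr=476 sum_balances=0
After txn 3: dr=157 cr=157 sum_balances=0
After txn 4: dr=449 cr=449 sum_balances=0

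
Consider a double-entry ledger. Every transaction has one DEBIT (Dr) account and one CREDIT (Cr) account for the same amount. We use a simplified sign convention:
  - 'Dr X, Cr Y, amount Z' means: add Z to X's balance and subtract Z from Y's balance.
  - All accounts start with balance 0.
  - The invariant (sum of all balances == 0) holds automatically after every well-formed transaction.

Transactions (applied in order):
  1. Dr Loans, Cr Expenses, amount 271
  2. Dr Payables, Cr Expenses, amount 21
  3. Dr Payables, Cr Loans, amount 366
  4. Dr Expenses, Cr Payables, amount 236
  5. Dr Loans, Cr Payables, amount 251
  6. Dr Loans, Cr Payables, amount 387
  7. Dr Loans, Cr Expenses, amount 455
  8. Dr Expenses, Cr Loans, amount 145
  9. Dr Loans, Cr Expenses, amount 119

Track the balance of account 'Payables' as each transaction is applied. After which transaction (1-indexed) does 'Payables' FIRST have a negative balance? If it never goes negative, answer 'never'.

After txn 1: Payables=0
After txn 2: Payables=21
After txn 3: Payables=387
After txn 4: Payables=151
After txn 5: Payables=-100

Answer: 5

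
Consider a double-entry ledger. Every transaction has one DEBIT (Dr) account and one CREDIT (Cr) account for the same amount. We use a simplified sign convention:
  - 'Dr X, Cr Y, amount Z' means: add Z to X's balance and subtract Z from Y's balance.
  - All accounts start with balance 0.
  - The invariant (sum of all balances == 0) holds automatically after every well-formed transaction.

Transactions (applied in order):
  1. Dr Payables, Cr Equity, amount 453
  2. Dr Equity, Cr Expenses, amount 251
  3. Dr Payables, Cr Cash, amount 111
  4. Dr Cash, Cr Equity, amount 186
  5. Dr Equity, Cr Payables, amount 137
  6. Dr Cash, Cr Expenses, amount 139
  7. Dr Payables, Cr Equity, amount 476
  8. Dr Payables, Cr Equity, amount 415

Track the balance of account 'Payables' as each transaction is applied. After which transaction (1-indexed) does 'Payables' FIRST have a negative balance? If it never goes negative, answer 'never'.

After txn 1: Payables=453
After txn 2: Payables=453
After txn 3: Payables=564
After txn 4: Payables=564
After txn 5: Payables=427
After txn 6: Payables=427
After txn 7: Payables=903
After txn 8: Payables=1318

Answer: never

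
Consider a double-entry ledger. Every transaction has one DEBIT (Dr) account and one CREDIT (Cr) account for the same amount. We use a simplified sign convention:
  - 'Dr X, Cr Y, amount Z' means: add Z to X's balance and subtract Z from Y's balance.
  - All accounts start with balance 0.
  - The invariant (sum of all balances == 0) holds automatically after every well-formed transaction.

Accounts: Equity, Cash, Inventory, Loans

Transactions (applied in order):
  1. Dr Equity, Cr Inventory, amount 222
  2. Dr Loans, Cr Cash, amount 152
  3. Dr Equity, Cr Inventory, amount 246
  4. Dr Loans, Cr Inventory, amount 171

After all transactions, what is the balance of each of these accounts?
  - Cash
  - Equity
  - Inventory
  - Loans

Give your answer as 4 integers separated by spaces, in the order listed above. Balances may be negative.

After txn 1 (Dr Equity, Cr Inventory, amount 222): Equity=222 Inventory=-222
After txn 2 (Dr Loans, Cr Cash, amount 152): Cash=-152 Equity=222 Inventory=-222 Loans=152
After txn 3 (Dr Equity, Cr Inventory, amount 246): Cash=-152 Equity=468 Inventory=-468 Loans=152
After txn 4 (Dr Loans, Cr Inventory, amount 171): Cash=-152 Equity=468 Inventory=-639 Loans=323

Answer: -152 468 -639 323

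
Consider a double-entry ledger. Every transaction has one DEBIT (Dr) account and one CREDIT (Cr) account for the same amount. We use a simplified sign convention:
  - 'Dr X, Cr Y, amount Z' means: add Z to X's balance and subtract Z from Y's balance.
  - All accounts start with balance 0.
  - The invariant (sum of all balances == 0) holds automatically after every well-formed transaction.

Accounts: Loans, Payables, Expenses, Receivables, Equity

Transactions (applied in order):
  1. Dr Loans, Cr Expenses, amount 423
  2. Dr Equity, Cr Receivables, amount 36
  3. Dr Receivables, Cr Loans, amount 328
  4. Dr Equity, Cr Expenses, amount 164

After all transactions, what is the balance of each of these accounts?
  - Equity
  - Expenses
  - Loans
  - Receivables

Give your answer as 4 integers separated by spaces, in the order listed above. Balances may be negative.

After txn 1 (Dr Loans, Cr Expenses, amount 423): Expenses=-423 Loans=423
After txn 2 (Dr Equity, Cr Receivables, amount 36): Equity=36 Expenses=-423 Loans=423 Receivables=-36
After txn 3 (Dr Receivables, Cr Loans, amount 328): Equity=36 Expenses=-423 Loans=95 Receivables=292
After txn 4 (Dr Equity, Cr Expenses, amount 164): Equity=200 Expenses=-587 Loans=95 Receivables=292

Answer: 200 -587 95 292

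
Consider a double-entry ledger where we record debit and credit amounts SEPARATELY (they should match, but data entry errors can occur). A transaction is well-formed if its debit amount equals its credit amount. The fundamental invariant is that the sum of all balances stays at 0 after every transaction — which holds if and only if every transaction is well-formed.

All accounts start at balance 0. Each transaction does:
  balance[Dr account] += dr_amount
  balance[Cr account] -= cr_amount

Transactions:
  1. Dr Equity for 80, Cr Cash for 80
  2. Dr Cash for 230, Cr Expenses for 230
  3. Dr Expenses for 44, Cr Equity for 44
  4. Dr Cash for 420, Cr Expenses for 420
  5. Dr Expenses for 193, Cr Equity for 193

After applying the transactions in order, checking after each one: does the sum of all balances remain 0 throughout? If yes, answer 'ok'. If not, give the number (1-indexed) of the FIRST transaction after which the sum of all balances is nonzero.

After txn 1: dr=80 cr=80 sum_balances=0
After txn 2: dr=230 cr=230 sum_balances=0
After txn 3: dr=44 cr=44 sum_balances=0
After txn 4: dr=420 cr=420 sum_balances=0
After txn 5: dr=193 cr=193 sum_balances=0

Answer: ok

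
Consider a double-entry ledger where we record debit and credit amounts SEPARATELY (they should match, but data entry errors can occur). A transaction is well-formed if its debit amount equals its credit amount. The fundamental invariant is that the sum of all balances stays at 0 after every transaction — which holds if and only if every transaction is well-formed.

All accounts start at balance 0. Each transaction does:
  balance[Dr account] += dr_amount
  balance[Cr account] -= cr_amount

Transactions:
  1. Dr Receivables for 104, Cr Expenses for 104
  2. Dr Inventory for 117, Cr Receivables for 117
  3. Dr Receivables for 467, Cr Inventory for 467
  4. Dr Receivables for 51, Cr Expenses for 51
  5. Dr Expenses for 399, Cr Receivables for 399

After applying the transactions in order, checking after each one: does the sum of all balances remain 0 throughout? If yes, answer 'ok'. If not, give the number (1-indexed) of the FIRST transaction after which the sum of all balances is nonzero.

Answer: ok

Derivation:
After txn 1: dr=104 cr=104 sum_balances=0
After txn 2: dr=117 cr=117 sum_balances=0
After txn 3: dr=467 cr=467 sum_balances=0
After txn 4: dr=51 cr=51 sum_balances=0
After txn 5: dr=399 cr=399 sum_balances=0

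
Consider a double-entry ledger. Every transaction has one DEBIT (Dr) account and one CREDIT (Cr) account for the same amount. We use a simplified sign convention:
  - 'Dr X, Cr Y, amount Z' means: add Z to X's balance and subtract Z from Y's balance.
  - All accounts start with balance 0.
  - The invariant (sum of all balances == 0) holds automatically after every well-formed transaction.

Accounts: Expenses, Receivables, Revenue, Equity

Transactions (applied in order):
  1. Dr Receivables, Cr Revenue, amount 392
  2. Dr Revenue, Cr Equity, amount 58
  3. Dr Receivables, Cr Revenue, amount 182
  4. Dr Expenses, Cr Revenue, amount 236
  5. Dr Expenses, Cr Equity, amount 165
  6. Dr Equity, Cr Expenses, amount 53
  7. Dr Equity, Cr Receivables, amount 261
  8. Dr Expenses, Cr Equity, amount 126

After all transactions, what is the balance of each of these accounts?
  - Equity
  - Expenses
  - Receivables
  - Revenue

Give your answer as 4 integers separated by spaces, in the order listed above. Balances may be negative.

After txn 1 (Dr Receivables, Cr Revenue, amount 392): Receivables=392 Revenue=-392
After txn 2 (Dr Revenue, Cr Equity, amount 58): Equity=-58 Receivables=392 Revenue=-334
After txn 3 (Dr Receivables, Cr Revenue, amount 182): Equity=-58 Receivables=574 Revenue=-516
After txn 4 (Dr Expenses, Cr Revenue, amount 236): Equity=-58 Expenses=236 Receivables=574 Revenue=-752
After txn 5 (Dr Expenses, Cr Equity, amount 165): Equity=-223 Expenses=401 Receivables=574 Revenue=-752
After txn 6 (Dr Equity, Cr Expenses, amount 53): Equity=-170 Expenses=348 Receivables=574 Revenue=-752
After txn 7 (Dr Equity, Cr Receivables, amount 261): Equity=91 Expenses=348 Receivables=313 Revenue=-752
After txn 8 (Dr Expenses, Cr Equity, amount 126): Equity=-35 Expenses=474 Receivables=313 Revenue=-752

Answer: -35 474 313 -752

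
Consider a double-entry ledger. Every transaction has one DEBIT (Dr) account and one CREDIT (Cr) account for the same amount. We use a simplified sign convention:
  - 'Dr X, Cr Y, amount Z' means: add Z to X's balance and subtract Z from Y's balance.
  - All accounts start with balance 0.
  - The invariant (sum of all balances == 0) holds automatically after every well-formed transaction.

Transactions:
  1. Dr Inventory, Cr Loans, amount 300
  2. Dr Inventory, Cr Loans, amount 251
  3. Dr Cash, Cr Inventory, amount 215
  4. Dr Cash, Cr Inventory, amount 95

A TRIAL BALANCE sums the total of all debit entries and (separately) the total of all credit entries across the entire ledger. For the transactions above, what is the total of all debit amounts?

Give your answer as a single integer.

Answer: 861

Derivation:
Txn 1: debit+=300
Txn 2: debit+=251
Txn 3: debit+=215
Txn 4: debit+=95
Total debits = 861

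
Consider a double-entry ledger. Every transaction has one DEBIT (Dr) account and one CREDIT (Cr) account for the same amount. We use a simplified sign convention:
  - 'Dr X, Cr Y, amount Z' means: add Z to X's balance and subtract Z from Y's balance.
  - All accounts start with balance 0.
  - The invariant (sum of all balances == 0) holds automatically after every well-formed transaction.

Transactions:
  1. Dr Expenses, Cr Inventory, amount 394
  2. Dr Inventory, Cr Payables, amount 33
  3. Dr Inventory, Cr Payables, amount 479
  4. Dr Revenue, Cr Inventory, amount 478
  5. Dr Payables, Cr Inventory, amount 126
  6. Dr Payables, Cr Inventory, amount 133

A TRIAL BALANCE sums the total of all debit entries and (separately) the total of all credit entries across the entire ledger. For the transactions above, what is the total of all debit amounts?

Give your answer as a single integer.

Txn 1: debit+=394
Txn 2: debit+=33
Txn 3: debit+=479
Txn 4: debit+=478
Txn 5: debit+=126
Txn 6: debit+=133
Total debits = 1643

Answer: 1643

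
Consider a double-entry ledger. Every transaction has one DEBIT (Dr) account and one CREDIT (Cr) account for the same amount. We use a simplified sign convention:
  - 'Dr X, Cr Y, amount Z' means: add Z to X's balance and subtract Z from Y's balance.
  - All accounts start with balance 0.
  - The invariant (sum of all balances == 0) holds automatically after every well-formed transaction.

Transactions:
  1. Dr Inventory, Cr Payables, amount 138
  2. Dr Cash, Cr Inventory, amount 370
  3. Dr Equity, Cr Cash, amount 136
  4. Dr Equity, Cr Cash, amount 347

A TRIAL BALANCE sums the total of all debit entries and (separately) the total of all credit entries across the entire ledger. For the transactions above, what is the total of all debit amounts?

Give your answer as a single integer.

Answer: 991

Derivation:
Txn 1: debit+=138
Txn 2: debit+=370
Txn 3: debit+=136
Txn 4: debit+=347
Total debits = 991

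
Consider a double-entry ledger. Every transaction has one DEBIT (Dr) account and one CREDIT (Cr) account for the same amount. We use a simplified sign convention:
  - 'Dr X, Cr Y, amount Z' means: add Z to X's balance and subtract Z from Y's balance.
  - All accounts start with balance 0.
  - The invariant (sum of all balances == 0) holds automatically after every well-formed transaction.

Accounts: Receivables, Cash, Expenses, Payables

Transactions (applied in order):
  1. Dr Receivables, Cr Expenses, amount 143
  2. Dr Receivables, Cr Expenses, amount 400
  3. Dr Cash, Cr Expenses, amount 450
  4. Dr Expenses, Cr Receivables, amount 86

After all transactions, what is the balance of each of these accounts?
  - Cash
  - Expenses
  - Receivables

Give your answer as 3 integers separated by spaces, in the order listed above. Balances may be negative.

Answer: 450 -907 457

Derivation:
After txn 1 (Dr Receivables, Cr Expenses, amount 143): Expenses=-143 Receivables=143
After txn 2 (Dr Receivables, Cr Expenses, amount 400): Expenses=-543 Receivables=543
After txn 3 (Dr Cash, Cr Expenses, amount 450): Cash=450 Expenses=-993 Receivables=543
After txn 4 (Dr Expenses, Cr Receivables, amount 86): Cash=450 Expenses=-907 Receivables=457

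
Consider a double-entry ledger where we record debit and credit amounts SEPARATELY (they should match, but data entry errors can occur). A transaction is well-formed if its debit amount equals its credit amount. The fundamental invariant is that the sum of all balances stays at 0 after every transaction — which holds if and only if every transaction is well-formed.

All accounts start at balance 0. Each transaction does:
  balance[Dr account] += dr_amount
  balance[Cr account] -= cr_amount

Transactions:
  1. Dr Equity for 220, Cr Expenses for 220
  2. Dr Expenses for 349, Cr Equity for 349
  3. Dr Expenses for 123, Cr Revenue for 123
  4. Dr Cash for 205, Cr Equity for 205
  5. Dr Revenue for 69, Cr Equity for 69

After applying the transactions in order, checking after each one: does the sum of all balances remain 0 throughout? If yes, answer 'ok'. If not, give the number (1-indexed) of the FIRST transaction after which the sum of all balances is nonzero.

Answer: ok

Derivation:
After txn 1: dr=220 cr=220 sum_balances=0
After txn 2: dr=349 cr=349 sum_balances=0
After txn 3: dr=123 cr=123 sum_balances=0
After txn 4: dr=205 cr=205 sum_balances=0
After txn 5: dr=69 cr=69 sum_balances=0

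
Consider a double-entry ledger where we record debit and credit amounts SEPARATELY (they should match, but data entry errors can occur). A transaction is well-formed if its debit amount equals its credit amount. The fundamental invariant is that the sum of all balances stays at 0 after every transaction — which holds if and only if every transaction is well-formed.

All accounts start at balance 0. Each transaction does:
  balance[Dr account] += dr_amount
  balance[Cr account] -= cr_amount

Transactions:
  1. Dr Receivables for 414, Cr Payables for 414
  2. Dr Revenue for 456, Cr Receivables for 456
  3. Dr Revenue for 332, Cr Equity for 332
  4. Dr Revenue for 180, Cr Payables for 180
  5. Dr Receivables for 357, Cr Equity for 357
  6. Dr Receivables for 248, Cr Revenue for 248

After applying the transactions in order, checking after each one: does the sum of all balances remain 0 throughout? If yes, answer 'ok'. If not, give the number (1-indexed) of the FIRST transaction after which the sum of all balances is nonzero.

After txn 1: dr=414 cr=414 sum_balances=0
After txn 2: dr=456 cr=456 sum_balances=0
After txn 3: dr=332 cr=332 sum_balances=0
After txn 4: dr=180 cr=180 sum_balances=0
After txn 5: dr=357 cr=357 sum_balances=0
After txn 6: dr=248 cr=248 sum_balances=0

Answer: ok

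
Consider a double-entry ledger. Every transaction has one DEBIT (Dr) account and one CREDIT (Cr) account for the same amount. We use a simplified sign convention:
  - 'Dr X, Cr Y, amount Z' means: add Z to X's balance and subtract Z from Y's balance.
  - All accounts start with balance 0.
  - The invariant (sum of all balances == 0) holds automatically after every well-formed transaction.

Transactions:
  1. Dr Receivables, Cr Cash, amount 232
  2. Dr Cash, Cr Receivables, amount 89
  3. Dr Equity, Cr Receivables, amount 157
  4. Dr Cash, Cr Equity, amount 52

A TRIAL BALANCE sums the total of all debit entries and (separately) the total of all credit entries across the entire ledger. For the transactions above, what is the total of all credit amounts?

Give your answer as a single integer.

Txn 1: credit+=232
Txn 2: credit+=89
Txn 3: credit+=157
Txn 4: credit+=52
Total credits = 530

Answer: 530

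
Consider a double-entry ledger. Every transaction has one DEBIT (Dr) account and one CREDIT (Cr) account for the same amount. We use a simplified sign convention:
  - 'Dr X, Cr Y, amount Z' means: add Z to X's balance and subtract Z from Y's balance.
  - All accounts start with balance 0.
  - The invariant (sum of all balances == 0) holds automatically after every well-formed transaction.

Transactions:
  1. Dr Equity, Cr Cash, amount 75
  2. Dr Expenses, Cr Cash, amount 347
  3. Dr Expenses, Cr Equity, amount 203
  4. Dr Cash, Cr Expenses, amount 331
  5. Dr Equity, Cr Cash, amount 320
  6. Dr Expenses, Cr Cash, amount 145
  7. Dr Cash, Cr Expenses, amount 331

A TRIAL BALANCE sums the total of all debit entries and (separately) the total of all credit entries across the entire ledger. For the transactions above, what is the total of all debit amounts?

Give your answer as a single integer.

Txn 1: debit+=75
Txn 2: debit+=347
Txn 3: debit+=203
Txn 4: debit+=331
Txn 5: debit+=320
Txn 6: debit+=145
Txn 7: debit+=331
Total debits = 1752

Answer: 1752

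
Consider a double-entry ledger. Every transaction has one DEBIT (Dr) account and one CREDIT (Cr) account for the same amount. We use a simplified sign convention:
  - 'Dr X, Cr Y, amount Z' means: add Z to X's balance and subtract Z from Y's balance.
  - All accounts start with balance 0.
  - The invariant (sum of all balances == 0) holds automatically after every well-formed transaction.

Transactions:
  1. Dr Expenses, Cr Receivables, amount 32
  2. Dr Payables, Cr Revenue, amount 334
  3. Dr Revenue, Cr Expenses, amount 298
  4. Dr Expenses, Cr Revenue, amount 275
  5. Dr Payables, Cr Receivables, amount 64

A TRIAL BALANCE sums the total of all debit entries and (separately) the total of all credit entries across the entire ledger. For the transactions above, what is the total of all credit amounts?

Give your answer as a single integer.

Txn 1: credit+=32
Txn 2: credit+=334
Txn 3: credit+=298
Txn 4: credit+=275
Txn 5: credit+=64
Total credits = 1003

Answer: 1003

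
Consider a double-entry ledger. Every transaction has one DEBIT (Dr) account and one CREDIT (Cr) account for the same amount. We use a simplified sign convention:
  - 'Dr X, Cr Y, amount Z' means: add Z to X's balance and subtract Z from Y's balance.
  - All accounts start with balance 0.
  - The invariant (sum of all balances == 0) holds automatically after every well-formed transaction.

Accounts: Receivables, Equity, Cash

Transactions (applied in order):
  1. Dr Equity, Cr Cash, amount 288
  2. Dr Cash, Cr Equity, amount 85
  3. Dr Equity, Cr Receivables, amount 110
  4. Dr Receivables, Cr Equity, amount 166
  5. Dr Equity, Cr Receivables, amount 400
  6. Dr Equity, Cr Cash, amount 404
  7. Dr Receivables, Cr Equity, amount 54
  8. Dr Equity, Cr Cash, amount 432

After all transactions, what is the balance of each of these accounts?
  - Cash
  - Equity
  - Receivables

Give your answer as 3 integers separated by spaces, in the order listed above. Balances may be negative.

After txn 1 (Dr Equity, Cr Cash, amount 288): Cash=-288 Equity=288
After txn 2 (Dr Cash, Cr Equity, amount 85): Cash=-203 Equity=203
After txn 3 (Dr Equity, Cr Receivables, amount 110): Cash=-203 Equity=313 Receivables=-110
After txn 4 (Dr Receivables, Cr Equity, amount 166): Cash=-203 Equity=147 Receivables=56
After txn 5 (Dr Equity, Cr Receivables, amount 400): Cash=-203 Equity=547 Receivables=-344
After txn 6 (Dr Equity, Cr Cash, amount 404): Cash=-607 Equity=951 Receivables=-344
After txn 7 (Dr Receivables, Cr Equity, amount 54): Cash=-607 Equity=897 Receivables=-290
After txn 8 (Dr Equity, Cr Cash, amount 432): Cash=-1039 Equity=1329 Receivables=-290

Answer: -1039 1329 -290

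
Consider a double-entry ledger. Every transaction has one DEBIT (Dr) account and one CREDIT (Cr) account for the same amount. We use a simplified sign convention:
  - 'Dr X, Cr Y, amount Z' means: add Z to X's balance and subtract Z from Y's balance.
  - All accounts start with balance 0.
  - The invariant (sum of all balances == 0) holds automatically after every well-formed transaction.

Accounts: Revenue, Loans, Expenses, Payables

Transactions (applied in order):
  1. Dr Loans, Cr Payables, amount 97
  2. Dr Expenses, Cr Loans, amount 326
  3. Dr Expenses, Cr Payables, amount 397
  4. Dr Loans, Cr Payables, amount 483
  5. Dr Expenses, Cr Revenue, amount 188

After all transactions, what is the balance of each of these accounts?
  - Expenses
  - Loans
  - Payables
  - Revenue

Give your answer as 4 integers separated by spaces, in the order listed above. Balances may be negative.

Answer: 911 254 -977 -188

Derivation:
After txn 1 (Dr Loans, Cr Payables, amount 97): Loans=97 Payables=-97
After txn 2 (Dr Expenses, Cr Loans, amount 326): Expenses=326 Loans=-229 Payables=-97
After txn 3 (Dr Expenses, Cr Payables, amount 397): Expenses=723 Loans=-229 Payables=-494
After txn 4 (Dr Loans, Cr Payables, amount 483): Expenses=723 Loans=254 Payables=-977
After txn 5 (Dr Expenses, Cr Revenue, amount 188): Expenses=911 Loans=254 Payables=-977 Revenue=-188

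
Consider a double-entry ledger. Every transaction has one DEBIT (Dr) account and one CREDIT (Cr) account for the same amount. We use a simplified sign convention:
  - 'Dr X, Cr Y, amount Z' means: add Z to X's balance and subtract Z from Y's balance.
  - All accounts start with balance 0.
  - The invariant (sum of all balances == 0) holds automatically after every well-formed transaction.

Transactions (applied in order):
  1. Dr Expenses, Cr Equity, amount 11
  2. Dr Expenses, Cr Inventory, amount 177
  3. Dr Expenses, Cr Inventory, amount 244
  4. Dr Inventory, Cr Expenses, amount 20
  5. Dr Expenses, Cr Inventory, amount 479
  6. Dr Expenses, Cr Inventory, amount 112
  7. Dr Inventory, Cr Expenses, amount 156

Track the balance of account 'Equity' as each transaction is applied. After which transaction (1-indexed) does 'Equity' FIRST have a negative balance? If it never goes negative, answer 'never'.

After txn 1: Equity=-11

Answer: 1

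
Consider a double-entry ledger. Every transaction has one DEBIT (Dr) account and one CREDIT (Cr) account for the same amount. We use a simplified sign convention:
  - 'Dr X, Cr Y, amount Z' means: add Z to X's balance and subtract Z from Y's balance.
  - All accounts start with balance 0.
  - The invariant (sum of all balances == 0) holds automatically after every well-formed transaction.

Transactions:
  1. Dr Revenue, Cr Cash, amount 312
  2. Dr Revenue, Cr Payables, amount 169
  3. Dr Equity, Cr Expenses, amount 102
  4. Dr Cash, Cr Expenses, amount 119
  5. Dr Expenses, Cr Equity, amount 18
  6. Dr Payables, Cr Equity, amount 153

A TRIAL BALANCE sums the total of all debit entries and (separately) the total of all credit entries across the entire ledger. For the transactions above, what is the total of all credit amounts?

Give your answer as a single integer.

Txn 1: credit+=312
Txn 2: credit+=169
Txn 3: credit+=102
Txn 4: credit+=119
Txn 5: credit+=18
Txn 6: credit+=153
Total credits = 873

Answer: 873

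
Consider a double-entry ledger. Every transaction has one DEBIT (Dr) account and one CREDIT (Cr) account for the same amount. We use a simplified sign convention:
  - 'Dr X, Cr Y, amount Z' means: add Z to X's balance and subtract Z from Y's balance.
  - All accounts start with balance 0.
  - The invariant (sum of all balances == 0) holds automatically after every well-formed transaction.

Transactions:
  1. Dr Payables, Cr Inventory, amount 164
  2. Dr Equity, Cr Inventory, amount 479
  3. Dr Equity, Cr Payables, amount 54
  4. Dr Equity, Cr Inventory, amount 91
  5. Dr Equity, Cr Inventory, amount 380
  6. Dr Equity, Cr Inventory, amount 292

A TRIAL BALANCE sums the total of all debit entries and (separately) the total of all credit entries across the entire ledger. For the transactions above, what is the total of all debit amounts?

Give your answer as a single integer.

Txn 1: debit+=164
Txn 2: debit+=479
Txn 3: debit+=54
Txn 4: debit+=91
Txn 5: debit+=380
Txn 6: debit+=292
Total debits = 1460

Answer: 1460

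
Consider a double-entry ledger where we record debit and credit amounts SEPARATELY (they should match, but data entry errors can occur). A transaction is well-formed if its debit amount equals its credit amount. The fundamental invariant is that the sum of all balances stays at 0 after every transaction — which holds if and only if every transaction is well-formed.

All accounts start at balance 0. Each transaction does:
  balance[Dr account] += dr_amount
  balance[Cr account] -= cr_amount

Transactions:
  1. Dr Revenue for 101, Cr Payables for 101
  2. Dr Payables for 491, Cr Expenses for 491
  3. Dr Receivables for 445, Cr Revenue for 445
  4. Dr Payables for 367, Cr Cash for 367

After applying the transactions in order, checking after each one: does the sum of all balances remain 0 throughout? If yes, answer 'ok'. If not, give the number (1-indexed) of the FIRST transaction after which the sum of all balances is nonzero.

Answer: ok

Derivation:
After txn 1: dr=101 cr=101 sum_balances=0
After txn 2: dr=491 cr=491 sum_balances=0
After txn 3: dr=445 cr=445 sum_balances=0
After txn 4: dr=367 cr=367 sum_balances=0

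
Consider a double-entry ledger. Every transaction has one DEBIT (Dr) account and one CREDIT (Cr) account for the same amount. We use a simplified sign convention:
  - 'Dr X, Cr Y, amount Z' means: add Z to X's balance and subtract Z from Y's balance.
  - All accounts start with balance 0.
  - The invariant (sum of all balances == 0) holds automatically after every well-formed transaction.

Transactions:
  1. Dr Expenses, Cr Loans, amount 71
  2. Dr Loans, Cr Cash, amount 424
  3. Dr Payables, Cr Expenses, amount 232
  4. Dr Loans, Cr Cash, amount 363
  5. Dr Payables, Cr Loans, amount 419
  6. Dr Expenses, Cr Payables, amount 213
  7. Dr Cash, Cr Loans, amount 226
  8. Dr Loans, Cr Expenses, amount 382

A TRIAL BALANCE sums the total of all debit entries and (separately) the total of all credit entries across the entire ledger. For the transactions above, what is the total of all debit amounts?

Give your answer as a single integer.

Answer: 2330

Derivation:
Txn 1: debit+=71
Txn 2: debit+=424
Txn 3: debit+=232
Txn 4: debit+=363
Txn 5: debit+=419
Txn 6: debit+=213
Txn 7: debit+=226
Txn 8: debit+=382
Total debits = 2330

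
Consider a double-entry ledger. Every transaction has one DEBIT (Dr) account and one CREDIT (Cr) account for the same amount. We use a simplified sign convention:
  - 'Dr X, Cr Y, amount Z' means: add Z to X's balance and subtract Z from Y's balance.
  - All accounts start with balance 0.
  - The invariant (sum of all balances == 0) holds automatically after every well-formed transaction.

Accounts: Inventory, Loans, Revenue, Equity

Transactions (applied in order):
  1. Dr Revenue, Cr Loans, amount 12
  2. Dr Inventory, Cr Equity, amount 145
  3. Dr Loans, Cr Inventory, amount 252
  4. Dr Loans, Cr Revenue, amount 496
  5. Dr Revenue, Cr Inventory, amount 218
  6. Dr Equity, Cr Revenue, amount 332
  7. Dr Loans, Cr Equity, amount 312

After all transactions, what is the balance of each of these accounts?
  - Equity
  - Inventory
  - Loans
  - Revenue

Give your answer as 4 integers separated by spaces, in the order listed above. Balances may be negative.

After txn 1 (Dr Revenue, Cr Loans, amount 12): Loans=-12 Revenue=12
After txn 2 (Dr Inventory, Cr Equity, amount 145): Equity=-145 Inventory=145 Loans=-12 Revenue=12
After txn 3 (Dr Loans, Cr Inventory, amount 252): Equity=-145 Inventory=-107 Loans=240 Revenue=12
After txn 4 (Dr Loans, Cr Revenue, amount 496): Equity=-145 Inventory=-107 Loans=736 Revenue=-484
After txn 5 (Dr Revenue, Cr Inventory, amount 218): Equity=-145 Inventory=-325 Loans=736 Revenue=-266
After txn 6 (Dr Equity, Cr Revenue, amount 332): Equity=187 Inventory=-325 Loans=736 Revenue=-598
After txn 7 (Dr Loans, Cr Equity, amount 312): Equity=-125 Inventory=-325 Loans=1048 Revenue=-598

Answer: -125 -325 1048 -598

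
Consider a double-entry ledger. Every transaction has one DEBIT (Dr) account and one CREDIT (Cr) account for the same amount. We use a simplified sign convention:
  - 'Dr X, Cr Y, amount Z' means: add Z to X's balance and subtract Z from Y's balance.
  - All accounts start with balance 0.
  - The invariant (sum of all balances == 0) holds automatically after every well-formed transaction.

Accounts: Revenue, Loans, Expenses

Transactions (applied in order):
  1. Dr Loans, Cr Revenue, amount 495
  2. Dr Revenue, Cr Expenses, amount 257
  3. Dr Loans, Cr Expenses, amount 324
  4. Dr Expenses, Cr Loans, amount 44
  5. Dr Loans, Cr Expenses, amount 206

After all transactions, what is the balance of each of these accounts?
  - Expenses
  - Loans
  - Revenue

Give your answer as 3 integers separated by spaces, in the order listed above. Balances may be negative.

After txn 1 (Dr Loans, Cr Revenue, amount 495): Loans=495 Revenue=-495
After txn 2 (Dr Revenue, Cr Expenses, amount 257): Expenses=-257 Loans=495 Revenue=-238
After txn 3 (Dr Loans, Cr Expenses, amount 324): Expenses=-581 Loans=819 Revenue=-238
After txn 4 (Dr Expenses, Cr Loans, amount 44): Expenses=-537 Loans=775 Revenue=-238
After txn 5 (Dr Loans, Cr Expenses, amount 206): Expenses=-743 Loans=981 Revenue=-238

Answer: -743 981 -238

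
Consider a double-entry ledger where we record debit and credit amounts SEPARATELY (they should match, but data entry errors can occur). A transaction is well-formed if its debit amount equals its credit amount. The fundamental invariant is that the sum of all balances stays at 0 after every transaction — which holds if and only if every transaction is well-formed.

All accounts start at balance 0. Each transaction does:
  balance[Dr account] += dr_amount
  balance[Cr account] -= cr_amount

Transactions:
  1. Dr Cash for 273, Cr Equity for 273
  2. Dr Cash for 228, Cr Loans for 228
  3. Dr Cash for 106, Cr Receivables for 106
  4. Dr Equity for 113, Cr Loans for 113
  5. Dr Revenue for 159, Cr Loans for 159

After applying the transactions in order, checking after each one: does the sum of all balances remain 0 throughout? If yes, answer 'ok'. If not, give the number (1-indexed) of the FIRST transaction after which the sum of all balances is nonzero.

Answer: ok

Derivation:
After txn 1: dr=273 cr=273 sum_balances=0
After txn 2: dr=228 cr=228 sum_balances=0
After txn 3: dr=106 cr=106 sum_balances=0
After txn 4: dr=113 cr=113 sum_balances=0
After txn 5: dr=159 cr=159 sum_balances=0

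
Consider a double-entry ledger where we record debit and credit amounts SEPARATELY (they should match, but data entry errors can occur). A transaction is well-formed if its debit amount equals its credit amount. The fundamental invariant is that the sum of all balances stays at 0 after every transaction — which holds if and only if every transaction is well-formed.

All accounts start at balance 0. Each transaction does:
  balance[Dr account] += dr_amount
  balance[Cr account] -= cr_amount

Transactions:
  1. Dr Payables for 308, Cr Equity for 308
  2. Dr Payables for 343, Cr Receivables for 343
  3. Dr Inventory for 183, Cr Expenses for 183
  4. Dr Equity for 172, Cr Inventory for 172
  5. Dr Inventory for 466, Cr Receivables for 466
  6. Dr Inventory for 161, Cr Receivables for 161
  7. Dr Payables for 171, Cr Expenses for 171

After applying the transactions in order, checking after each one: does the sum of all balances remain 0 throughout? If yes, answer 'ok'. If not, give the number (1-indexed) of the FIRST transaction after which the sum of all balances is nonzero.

After txn 1: dr=308 cr=308 sum_balances=0
After txn 2: dr=343 cr=343 sum_balances=0
After txn 3: dr=183 cr=183 sum_balances=0
After txn 4: dr=172 cr=172 sum_balances=0
After txn 5: dr=466 cr=466 sum_balances=0
After txn 6: dr=161 cr=161 sum_balances=0
After txn 7: dr=171 cr=171 sum_balances=0

Answer: ok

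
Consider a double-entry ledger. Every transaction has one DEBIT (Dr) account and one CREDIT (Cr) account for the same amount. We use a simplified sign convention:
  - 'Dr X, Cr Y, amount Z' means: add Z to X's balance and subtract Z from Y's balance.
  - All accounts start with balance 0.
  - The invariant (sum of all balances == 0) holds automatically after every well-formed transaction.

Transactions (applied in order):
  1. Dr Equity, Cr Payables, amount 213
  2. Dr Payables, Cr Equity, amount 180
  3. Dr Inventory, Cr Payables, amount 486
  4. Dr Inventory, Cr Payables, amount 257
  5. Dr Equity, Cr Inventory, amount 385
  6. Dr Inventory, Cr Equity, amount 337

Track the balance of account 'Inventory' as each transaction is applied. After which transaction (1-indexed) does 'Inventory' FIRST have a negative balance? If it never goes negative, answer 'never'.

After txn 1: Inventory=0
After txn 2: Inventory=0
After txn 3: Inventory=486
After txn 4: Inventory=743
After txn 5: Inventory=358
After txn 6: Inventory=695

Answer: never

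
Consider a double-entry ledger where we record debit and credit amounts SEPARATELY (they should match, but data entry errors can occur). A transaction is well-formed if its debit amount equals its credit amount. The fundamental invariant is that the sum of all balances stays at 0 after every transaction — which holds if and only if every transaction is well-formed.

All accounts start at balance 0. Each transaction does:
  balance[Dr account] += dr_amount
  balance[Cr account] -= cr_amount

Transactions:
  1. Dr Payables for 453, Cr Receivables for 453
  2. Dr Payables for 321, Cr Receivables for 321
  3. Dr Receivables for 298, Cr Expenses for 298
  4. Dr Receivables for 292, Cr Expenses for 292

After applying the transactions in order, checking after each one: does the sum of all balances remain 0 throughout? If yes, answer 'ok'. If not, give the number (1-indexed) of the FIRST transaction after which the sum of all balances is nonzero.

Answer: ok

Derivation:
After txn 1: dr=453 cr=453 sum_balances=0
After txn 2: dr=321 cr=321 sum_balances=0
After txn 3: dr=298 cr=298 sum_balances=0
After txn 4: dr=292 cr=292 sum_balances=0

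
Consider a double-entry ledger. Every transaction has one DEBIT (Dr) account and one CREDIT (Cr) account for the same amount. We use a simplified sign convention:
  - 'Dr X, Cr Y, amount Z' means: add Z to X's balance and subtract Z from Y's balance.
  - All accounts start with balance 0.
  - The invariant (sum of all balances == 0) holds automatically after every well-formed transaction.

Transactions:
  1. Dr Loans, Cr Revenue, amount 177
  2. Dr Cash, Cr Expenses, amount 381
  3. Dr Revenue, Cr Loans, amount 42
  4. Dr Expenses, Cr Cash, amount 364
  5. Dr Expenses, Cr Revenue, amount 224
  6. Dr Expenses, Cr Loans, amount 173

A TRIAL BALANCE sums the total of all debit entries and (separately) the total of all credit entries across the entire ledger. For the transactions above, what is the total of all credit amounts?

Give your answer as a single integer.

Answer: 1361

Derivation:
Txn 1: credit+=177
Txn 2: credit+=381
Txn 3: credit+=42
Txn 4: credit+=364
Txn 5: credit+=224
Txn 6: credit+=173
Total credits = 1361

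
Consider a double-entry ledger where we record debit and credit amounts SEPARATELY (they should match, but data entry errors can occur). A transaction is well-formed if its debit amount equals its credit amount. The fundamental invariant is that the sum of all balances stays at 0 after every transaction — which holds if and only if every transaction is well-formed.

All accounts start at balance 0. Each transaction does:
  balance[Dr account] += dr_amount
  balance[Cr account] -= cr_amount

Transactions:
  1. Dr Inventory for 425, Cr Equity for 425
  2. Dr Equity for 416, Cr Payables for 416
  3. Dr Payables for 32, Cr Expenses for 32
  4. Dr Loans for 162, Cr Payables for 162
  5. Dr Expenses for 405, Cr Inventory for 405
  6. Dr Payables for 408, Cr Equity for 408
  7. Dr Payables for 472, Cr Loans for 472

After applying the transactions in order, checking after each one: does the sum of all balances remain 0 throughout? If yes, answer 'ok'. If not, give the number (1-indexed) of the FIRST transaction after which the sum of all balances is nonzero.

Answer: ok

Derivation:
After txn 1: dr=425 cr=425 sum_balances=0
After txn 2: dr=416 cr=416 sum_balances=0
After txn 3: dr=32 cr=32 sum_balances=0
After txn 4: dr=162 cr=162 sum_balances=0
After txn 5: dr=405 cr=405 sum_balances=0
After txn 6: dr=408 cr=408 sum_balances=0
After txn 7: dr=472 cr=472 sum_balances=0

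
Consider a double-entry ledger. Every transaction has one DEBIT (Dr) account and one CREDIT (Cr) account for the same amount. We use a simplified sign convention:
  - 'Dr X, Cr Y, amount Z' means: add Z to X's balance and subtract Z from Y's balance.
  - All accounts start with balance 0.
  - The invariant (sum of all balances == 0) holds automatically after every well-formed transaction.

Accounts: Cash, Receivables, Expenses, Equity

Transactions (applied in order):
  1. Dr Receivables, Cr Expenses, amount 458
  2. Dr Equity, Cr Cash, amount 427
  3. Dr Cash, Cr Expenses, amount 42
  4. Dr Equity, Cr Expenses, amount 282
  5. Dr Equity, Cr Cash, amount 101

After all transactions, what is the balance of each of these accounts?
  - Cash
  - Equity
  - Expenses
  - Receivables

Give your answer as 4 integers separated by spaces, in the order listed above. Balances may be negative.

Answer: -486 810 -782 458

Derivation:
After txn 1 (Dr Receivables, Cr Expenses, amount 458): Expenses=-458 Receivables=458
After txn 2 (Dr Equity, Cr Cash, amount 427): Cash=-427 Equity=427 Expenses=-458 Receivables=458
After txn 3 (Dr Cash, Cr Expenses, amount 42): Cash=-385 Equity=427 Expenses=-500 Receivables=458
After txn 4 (Dr Equity, Cr Expenses, amount 282): Cash=-385 Equity=709 Expenses=-782 Receivables=458
After txn 5 (Dr Equity, Cr Cash, amount 101): Cash=-486 Equity=810 Expenses=-782 Receivables=458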